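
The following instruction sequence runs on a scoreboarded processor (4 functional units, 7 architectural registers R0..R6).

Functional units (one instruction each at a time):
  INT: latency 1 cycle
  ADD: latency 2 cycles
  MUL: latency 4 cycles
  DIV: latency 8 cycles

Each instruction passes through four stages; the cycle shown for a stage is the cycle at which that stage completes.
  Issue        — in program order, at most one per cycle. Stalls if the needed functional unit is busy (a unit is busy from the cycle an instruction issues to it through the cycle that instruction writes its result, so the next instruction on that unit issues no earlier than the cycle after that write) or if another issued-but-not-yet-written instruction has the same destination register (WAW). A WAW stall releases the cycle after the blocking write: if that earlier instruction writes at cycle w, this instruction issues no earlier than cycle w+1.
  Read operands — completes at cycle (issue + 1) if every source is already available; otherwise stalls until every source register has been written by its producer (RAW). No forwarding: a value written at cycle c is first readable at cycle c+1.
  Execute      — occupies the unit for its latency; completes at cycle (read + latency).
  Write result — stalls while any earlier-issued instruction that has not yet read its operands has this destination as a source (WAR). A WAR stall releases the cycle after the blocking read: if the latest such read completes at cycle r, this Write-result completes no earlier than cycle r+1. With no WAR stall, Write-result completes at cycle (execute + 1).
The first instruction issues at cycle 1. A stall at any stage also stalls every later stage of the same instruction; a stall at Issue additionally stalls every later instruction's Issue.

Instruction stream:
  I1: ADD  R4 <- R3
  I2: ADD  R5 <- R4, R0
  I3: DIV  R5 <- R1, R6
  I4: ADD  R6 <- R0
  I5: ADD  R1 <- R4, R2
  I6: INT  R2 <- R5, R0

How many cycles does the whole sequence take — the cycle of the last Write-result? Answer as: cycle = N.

cycle = 24

c1: I1 issues→ADD
c2: I1 reads
c4: I1 exec-done
c5: I1 writes R4
c6: I2 issues→ADD
c7: I2 reads
c9: I2 exec-done
c10: I2 writes R5
c11: I3 issues→DIV
c12: I3 reads | I4 issues→ADD
c13: I4 reads
c15: I4 exec-done
c16: I4 writes R6
c17: I5 issues→ADD
c18: I5 reads | I6 issues→INT
c20: I3 exec-done | I5 exec-done
c21: I3 writes R5 | I5 writes R1
c22: I6 reads
c23: I6 exec-done
c24: I6 writes R2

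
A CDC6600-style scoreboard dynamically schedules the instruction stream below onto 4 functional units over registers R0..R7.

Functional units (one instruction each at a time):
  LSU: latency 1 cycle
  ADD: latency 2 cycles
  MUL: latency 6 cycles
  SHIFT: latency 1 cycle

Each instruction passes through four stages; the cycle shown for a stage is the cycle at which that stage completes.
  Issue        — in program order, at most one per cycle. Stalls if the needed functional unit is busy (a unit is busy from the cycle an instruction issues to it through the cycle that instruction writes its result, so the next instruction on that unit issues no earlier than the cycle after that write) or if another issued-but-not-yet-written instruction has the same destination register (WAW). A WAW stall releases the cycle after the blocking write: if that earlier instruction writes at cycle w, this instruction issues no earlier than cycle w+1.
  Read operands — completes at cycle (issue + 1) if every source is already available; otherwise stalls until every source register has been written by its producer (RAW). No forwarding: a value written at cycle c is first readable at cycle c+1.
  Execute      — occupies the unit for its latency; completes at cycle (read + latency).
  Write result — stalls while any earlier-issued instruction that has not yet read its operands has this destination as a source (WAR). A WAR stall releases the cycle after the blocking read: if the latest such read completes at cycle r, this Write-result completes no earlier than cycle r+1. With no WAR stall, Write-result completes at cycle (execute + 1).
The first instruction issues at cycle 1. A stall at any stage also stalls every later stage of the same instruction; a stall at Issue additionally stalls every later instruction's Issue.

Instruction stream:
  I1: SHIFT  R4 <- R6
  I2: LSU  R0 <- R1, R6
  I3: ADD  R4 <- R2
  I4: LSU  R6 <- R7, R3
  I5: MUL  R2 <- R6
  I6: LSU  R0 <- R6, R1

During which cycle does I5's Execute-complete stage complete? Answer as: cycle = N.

cycle = 16

I1  is:1  ro:2  ex:3  wr:4
I2  is:2  ro:3  ex:4  wr:5
I3  is:5  ro:6  ex:8  wr:9  — WAW R4: wait I1 write@4
I4  is:6  ro:7  ex:8  wr:9
I5  is:7  ro:10  ex:16  wr:17  — RAW R6: wait I4 write@9
I6  is:10  ro:11  ex:12  wr:13  — struct: LSU busy until I4 writes@9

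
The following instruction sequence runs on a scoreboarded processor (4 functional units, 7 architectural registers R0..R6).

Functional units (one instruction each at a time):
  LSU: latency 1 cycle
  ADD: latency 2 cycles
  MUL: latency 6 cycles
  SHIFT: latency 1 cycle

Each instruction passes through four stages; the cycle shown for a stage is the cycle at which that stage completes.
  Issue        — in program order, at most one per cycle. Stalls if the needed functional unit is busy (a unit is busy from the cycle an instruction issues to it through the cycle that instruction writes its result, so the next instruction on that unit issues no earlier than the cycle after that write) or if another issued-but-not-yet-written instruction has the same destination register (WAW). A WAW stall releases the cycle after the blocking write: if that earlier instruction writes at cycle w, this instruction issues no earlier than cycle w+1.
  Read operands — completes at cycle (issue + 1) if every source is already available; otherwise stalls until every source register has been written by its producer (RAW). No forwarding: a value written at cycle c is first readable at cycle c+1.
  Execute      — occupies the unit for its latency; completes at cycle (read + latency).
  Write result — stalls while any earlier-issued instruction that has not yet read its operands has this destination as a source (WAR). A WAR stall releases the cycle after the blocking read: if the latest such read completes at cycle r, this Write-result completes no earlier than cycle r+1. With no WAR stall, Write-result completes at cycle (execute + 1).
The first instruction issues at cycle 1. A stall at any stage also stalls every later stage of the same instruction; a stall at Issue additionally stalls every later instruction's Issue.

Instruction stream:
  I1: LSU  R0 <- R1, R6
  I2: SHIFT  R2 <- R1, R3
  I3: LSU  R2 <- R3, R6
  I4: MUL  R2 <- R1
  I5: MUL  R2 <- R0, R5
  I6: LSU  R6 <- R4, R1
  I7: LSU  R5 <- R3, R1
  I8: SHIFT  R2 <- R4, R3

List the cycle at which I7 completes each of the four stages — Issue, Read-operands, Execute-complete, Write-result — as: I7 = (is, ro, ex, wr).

I7 = (24, 25, 26, 27)

c1: I1 dispatched to LSU
c2: I1 operands ready, I2 dispatched to SHIFT
c3: I1 complete, I2 operands ready
c4: R0←I1, I2 complete
c5: R2←I2
c6: I3 dispatched to LSU
c7: I3 operands ready
c8: I3 complete
c9: R2←I3
c10: I4 dispatched to MUL
c11: I4 operands ready
c17: I4 complete
c18: R2←I4
c19: I5 dispatched to MUL
c20: I5 operands ready, I6 dispatched to LSU
c21: I6 operands ready
c22: I6 complete
c23: R6←I6
c24: I7 dispatched to LSU
c25: I7 operands ready
c26: I5 complete, I7 complete
c27: R2←I5, R5←I7
c28: I8 dispatched to SHIFT
c29: I8 operands ready
c30: I8 complete
c31: R2←I8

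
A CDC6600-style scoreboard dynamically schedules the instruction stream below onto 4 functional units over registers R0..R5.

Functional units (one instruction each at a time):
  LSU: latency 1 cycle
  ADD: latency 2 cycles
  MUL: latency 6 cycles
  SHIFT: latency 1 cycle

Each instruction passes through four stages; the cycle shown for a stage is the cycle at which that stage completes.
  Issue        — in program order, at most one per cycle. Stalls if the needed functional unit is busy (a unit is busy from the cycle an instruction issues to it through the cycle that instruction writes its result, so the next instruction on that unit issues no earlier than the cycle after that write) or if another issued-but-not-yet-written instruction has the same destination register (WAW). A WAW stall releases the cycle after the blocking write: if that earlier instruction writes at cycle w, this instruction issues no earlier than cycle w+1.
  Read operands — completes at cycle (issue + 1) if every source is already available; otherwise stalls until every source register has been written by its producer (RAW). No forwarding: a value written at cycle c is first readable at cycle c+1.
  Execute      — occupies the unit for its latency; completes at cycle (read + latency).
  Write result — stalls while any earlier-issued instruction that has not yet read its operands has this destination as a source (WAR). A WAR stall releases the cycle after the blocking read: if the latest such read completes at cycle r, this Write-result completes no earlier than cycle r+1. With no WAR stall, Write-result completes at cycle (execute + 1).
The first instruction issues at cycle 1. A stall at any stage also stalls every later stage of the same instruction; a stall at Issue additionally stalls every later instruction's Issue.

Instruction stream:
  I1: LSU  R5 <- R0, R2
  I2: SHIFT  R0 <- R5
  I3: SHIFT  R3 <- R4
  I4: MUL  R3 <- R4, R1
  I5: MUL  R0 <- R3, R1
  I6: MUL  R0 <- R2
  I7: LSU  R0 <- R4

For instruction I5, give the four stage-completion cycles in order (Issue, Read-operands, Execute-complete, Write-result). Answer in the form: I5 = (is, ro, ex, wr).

I5 = (21, 22, 28, 29)

t=1  I1 issues→LSU
t=2  I1 reads, I2 issues→SHIFT
t=3  I1 exec-done
t=4  I1 writes R5
t=5  I2 reads
t=6  I2 exec-done
t=7  I2 writes R0
t=8  I3 issues→SHIFT
t=9  I3 reads
t=10  I3 exec-done
t=11  I3 writes R3
t=12  I4 issues→MUL
t=13  I4 reads
t=19  I4 exec-done
t=20  I4 writes R3
t=21  I5 issues→MUL
t=22  I5 reads
t=28  I5 exec-done
t=29  I5 writes R0
t=30  I6 issues→MUL
t=31  I6 reads
t=37  I6 exec-done
t=38  I6 writes R0
t=39  I7 issues→LSU
t=40  I7 reads
t=41  I7 exec-done
t=42  I7 writes R0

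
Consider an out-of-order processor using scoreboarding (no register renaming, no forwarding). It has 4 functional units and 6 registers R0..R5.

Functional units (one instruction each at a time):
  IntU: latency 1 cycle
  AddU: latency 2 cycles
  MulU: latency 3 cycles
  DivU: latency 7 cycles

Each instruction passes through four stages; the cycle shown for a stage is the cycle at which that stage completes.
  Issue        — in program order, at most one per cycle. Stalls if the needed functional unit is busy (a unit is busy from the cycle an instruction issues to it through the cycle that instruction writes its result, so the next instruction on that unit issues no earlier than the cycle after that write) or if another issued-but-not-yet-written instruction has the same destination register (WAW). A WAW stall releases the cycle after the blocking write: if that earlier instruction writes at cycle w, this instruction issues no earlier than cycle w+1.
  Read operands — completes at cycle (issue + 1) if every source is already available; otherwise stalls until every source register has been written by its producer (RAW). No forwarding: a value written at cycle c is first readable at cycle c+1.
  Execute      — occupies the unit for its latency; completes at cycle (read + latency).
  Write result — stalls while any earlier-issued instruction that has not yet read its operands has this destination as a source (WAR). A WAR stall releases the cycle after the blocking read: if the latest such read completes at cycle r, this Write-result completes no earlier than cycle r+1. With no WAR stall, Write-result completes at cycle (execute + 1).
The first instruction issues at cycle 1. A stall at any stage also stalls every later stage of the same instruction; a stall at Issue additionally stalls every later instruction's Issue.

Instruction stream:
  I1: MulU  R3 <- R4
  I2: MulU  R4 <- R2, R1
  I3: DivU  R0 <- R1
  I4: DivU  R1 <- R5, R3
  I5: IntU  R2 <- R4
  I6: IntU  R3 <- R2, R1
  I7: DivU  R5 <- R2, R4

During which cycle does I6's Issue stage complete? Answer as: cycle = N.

  I1 | 1 | 2 | 5 | 6
  I2 | 7 | 8 | 11 | 12   struct: MulU busy until I1 writes@6
  I3 | 8 | 9 | 16 | 17
  I4 | 18 | 19 | 26 | 27   struct: DivU busy until I3 writes@17
  I5 | 19 | 20 | 21 | 22
  I6 | 23 | 28 | 29 | 30   struct: IntU busy until I5 writes@22 · RAW R1: wait I4 write@27
  I7 | 28 | 29 | 36 | 37   struct: DivU busy until I4 writes@27

cycle = 23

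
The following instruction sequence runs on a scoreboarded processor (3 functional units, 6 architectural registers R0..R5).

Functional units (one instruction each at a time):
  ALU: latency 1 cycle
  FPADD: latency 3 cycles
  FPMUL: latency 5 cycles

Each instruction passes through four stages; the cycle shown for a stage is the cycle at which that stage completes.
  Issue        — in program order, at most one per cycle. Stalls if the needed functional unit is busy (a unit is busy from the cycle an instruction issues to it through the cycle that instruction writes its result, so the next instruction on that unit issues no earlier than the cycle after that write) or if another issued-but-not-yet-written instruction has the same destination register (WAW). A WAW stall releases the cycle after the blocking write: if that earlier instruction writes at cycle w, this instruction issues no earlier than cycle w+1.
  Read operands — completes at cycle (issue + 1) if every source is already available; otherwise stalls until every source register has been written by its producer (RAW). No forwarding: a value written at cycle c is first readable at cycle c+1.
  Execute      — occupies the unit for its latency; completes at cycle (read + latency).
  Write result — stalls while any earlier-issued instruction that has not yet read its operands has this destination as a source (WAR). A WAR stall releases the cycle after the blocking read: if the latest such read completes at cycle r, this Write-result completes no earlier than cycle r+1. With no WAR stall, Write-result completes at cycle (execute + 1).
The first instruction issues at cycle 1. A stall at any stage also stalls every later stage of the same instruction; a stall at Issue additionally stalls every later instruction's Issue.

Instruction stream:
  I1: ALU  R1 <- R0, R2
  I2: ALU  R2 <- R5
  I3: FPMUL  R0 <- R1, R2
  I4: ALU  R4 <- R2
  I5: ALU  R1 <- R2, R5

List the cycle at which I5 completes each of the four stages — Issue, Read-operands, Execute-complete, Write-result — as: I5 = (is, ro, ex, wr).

  I1 | 1 | 2 | 3 | 4
  I2 | 5 | 6 | 7 | 8   struct: ALU busy until I1 writes@4
  I3 | 6 | 9 | 14 | 15   RAW R2: wait I2 write@8
  I4 | 9 | 10 | 11 | 12   struct: ALU busy until I2 writes@8
  I5 | 13 | 14 | 15 | 16   struct: ALU busy until I4 writes@12

I5 = (13, 14, 15, 16)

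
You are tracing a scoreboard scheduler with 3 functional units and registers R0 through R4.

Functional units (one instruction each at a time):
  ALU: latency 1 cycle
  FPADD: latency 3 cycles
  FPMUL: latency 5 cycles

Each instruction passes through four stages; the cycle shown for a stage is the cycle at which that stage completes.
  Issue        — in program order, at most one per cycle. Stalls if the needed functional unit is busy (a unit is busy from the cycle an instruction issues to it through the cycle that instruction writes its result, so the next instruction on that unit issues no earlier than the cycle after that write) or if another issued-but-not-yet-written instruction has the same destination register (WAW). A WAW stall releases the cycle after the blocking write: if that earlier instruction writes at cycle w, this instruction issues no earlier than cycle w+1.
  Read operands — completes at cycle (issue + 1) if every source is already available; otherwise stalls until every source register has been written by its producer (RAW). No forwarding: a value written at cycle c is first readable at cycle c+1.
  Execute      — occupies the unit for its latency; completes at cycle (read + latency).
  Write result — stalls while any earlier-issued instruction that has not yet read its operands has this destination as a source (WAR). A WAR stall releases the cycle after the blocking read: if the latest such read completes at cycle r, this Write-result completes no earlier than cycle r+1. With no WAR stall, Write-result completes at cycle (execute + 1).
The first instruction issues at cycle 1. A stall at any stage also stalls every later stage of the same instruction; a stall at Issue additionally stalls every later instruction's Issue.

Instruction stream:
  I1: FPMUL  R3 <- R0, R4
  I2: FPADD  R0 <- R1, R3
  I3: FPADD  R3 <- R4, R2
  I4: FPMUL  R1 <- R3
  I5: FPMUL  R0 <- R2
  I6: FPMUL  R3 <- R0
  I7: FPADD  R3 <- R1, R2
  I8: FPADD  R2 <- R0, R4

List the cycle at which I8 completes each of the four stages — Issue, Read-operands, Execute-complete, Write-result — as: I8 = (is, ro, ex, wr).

I1  is:1  ro:2  ex:7  wr:8
I2  is:2  ro:9  ex:12  wr:13  — RAW R3: wait I1 write@8
I3  is:14  ro:15  ex:18  wr:19  — struct: FPADD busy until I2 writes@13
I4  is:15  ro:20  ex:25  wr:26  — RAW R3: wait I3 write@19
I5  is:27  ro:28  ex:33  wr:34  — struct: FPMUL busy until I4 writes@26
I6  is:35  ro:36  ex:41  wr:42  — struct: FPMUL busy until I5 writes@34
I7  is:43  ro:44  ex:47  wr:48  — WAW R3: wait I6 write@42
I8  is:49  ro:50  ex:53  wr:54  — struct: FPADD busy until I7 writes@48

I8 = (49, 50, 53, 54)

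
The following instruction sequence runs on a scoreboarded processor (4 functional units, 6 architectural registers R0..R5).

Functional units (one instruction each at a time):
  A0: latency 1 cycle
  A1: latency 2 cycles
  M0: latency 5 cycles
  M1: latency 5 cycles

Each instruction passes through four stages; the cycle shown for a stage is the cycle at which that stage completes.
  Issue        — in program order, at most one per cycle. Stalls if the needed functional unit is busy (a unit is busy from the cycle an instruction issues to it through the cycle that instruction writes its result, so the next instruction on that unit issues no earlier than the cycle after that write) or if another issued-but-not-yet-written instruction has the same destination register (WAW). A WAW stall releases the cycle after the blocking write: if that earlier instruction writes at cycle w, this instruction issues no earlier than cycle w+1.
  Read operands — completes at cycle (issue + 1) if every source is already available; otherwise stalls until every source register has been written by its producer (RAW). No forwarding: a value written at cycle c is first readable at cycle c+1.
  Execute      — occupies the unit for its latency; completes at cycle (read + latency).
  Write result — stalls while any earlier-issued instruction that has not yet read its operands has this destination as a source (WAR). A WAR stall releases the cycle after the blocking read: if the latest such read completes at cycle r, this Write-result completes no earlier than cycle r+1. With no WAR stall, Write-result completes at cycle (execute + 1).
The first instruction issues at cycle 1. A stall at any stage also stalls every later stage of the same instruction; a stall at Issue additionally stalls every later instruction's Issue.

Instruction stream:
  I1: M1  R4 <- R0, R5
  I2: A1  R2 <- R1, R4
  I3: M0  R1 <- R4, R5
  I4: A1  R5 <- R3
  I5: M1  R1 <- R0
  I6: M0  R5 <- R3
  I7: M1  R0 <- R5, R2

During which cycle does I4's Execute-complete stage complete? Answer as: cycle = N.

  I1 | 1 | 2 | 7 | 8
  I2 | 2 | 9 | 11 | 12   RAW R4: wait I1 write@8
  I3 | 3 | 9 | 14 | 15   RAW R4: wait I1 write@8
  I4 | 13 | 14 | 16 | 17   struct: A1 busy until I2 writes@12
  I5 | 16 | 17 | 22 | 23   WAW R1: wait I3 write@15
  I6 | 18 | 19 | 24 | 25   WAW R5: wait I4 write@17
  I7 | 24 | 26 | 31 | 32   struct: M1 busy until I5 writes@23 · RAW R5: wait I6 write@25

cycle = 16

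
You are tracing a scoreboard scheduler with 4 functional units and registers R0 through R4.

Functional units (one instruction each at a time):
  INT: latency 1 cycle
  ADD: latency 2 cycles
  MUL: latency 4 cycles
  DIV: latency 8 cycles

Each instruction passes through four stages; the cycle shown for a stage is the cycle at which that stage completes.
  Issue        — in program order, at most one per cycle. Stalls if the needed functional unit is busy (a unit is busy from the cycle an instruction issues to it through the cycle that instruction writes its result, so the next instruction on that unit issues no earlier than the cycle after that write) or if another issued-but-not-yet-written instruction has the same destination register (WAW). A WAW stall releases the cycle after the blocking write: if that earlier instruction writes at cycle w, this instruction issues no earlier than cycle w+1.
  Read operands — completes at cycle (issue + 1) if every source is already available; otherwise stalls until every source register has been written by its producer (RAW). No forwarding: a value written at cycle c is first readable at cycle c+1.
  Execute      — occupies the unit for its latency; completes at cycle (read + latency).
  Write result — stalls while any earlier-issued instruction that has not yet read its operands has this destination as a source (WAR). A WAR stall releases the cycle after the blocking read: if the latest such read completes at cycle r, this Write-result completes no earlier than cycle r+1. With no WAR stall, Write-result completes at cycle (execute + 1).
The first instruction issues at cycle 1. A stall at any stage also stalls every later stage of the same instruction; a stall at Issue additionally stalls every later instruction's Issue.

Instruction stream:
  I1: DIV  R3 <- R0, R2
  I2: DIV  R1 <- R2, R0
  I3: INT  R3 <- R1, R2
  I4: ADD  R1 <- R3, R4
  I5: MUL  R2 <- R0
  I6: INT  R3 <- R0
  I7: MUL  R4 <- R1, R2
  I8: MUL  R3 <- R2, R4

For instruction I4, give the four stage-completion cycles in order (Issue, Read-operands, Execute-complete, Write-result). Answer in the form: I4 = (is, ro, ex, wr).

I4 = (23, 26, 28, 29)

I1: IS=1 RO=2 EX=10 WR=11
I2: IS=12 RO=13 EX=21 WR=22  [struct: DIV busy until I1 writes@11]
I3: IS=13 RO=23 EX=24 WR=25  [RAW R1: wait I2 write@22]
I4: IS=23 RO=26 EX=28 WR=29  [WAW R1: wait I2 write@22; RAW R3: wait I3 write@25]
I5: IS=24 RO=25 EX=29 WR=30
I6: IS=26 RO=27 EX=28 WR=29  [struct: INT busy until I3 writes@25]
I7: IS=31 RO=32 EX=36 WR=37  [struct: MUL busy until I5 writes@30]
I8: IS=38 RO=39 EX=43 WR=44  [struct: MUL busy until I7 writes@37]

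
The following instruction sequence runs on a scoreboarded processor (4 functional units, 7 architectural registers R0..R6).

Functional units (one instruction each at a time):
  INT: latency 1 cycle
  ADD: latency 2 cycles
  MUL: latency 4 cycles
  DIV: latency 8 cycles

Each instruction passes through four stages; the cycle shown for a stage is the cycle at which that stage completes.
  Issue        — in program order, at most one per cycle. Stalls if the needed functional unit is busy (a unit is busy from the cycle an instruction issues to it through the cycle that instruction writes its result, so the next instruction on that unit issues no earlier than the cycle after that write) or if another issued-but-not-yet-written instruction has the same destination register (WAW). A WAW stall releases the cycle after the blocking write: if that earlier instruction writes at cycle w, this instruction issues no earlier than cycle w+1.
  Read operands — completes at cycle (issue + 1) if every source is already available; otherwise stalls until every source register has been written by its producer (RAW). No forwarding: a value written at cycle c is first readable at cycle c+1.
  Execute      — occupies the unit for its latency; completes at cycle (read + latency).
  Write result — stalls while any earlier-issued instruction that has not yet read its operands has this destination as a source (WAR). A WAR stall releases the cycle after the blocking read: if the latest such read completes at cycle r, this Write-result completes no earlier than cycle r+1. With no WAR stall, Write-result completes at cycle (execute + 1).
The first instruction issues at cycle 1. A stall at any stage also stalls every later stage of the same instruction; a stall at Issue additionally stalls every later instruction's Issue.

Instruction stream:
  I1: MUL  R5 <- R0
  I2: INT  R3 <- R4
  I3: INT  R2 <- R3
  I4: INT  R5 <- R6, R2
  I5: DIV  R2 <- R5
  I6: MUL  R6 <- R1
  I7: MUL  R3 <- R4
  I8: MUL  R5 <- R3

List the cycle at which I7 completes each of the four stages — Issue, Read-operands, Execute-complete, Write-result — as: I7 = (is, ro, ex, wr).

c1: I1 issues→MUL
c2: I1 reads · I2 issues→INT
c3: I2 reads
c4: I2 exec-done
c5: I2 writes R3
c6: I1 exec-done · I3 issues→INT
c7: I1 writes R5 · I3 reads
c8: I3 exec-done
c9: I3 writes R2
c10: I4 issues→INT
c11: I4 reads · I5 issues→DIV
c12: I4 exec-done · I6 issues→MUL
c13: I4 writes R5 · I6 reads
c14: I5 reads
c17: I6 exec-done
c18: I6 writes R6
c19: I7 issues→MUL
c20: I7 reads
c22: I5 exec-done
c23: I5 writes R2
c24: I7 exec-done
c25: I7 writes R3
c26: I8 issues→MUL
c27: I8 reads
c31: I8 exec-done
c32: I8 writes R5

I7 = (19, 20, 24, 25)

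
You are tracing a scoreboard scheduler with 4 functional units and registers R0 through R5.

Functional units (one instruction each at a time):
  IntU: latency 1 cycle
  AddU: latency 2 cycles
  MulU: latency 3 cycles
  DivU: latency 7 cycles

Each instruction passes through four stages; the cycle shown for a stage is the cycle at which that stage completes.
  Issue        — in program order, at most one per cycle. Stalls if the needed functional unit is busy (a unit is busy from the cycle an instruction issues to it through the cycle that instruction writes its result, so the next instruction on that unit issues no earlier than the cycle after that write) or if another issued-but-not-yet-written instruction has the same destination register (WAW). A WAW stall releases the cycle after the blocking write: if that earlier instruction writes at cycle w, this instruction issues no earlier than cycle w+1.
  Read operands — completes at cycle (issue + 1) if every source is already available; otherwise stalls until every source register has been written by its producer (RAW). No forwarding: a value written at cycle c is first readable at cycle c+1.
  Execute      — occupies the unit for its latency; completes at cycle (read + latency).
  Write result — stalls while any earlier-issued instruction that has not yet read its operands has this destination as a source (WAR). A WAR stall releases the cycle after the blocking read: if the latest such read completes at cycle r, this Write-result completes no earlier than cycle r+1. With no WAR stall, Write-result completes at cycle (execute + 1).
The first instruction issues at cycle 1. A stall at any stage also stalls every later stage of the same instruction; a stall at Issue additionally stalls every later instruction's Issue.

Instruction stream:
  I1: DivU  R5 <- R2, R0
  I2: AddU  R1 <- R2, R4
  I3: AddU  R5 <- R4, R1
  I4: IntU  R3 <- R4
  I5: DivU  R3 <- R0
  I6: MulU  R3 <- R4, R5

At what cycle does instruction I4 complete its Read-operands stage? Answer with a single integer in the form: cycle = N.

cycle = 13

  I1 | 1 | 2 | 9 | 10
  I2 | 2 | 3 | 5 | 6
  I3 | 11 | 12 | 14 | 15   WAW R5: wait I1 write@10
  I4 | 12 | 13 | 14 | 15
  I5 | 16 | 17 | 24 | 25   WAW R3: wait I4 write@15
  I6 | 26 | 27 | 30 | 31   WAW R3: wait I5 write@25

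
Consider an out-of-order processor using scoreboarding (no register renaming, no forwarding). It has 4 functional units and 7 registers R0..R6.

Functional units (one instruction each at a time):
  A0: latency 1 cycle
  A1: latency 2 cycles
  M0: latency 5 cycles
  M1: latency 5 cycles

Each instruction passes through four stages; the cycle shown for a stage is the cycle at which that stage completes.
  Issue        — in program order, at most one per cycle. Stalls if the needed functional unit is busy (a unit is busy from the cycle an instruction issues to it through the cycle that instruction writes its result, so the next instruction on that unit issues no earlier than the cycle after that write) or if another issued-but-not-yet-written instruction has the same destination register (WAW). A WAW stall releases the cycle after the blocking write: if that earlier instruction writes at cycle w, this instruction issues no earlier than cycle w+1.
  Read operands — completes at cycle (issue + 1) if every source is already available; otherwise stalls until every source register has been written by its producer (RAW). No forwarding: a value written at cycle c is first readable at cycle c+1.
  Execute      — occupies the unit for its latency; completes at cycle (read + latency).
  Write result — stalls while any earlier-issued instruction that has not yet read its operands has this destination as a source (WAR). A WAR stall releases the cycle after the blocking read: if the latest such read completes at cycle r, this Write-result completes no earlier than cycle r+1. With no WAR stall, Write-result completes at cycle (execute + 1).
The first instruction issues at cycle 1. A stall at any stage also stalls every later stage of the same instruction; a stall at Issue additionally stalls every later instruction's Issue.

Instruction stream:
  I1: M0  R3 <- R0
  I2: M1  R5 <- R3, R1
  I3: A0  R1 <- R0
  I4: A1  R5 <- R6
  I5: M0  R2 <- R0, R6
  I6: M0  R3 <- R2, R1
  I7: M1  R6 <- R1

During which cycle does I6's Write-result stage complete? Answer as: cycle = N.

I1  is:1  ro:2  ex:7  wr:8
I2  is:2  ro:9  ex:14  wr:15  — RAW R3: wait I1 write@8
I3  is:3  ro:4  ex:5  wr:10  — WAR R1: wait I2 read@9
I4  is:16  ro:17  ex:19  wr:20  — WAW R5: wait I2 write@15
I5  is:17  ro:18  ex:23  wr:24
I6  is:25  ro:26  ex:31  wr:32  — struct: M0 busy until I5 writes@24
I7  is:26  ro:27  ex:32  wr:33

cycle = 32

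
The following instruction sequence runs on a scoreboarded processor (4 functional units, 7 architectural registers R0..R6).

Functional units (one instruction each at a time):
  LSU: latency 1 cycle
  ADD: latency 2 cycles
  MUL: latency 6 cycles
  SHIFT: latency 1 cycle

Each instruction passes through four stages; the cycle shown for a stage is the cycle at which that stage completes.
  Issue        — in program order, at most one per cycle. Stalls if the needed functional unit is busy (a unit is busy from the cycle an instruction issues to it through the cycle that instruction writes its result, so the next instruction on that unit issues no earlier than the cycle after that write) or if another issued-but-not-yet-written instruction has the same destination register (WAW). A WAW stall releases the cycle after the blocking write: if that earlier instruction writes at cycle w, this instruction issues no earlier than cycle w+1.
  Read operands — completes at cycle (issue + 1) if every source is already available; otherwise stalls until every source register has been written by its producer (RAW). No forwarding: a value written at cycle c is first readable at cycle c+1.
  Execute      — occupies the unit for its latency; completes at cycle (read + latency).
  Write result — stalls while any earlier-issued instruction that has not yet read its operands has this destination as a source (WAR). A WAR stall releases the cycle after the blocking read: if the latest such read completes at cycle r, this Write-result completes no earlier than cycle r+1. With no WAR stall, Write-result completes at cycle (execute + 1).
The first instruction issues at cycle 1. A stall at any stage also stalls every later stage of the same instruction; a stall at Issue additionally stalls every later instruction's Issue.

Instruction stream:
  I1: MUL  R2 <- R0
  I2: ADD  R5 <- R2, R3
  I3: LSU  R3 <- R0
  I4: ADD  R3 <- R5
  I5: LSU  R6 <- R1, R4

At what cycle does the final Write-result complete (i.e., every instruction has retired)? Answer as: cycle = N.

cycle = 18

cycle 1: I1 dispatched to MUL
cycle 2: I1 operands ready · I2 dispatched to ADD
cycle 3: I3 dispatched to LSU
cycle 4: I3 operands ready
cycle 5: I3 complete
cycle 8: I1 complete
cycle 9: R2←I1
cycle 10: I2 operands ready
cycle 11: R3←I3
cycle 12: I2 complete
cycle 13: R5←I2
cycle 14: I4 dispatched to ADD
cycle 15: I4 operands ready · I5 dispatched to LSU
cycle 16: I5 operands ready
cycle 17: I4 complete · I5 complete
cycle 18: R3←I4 · R6←I5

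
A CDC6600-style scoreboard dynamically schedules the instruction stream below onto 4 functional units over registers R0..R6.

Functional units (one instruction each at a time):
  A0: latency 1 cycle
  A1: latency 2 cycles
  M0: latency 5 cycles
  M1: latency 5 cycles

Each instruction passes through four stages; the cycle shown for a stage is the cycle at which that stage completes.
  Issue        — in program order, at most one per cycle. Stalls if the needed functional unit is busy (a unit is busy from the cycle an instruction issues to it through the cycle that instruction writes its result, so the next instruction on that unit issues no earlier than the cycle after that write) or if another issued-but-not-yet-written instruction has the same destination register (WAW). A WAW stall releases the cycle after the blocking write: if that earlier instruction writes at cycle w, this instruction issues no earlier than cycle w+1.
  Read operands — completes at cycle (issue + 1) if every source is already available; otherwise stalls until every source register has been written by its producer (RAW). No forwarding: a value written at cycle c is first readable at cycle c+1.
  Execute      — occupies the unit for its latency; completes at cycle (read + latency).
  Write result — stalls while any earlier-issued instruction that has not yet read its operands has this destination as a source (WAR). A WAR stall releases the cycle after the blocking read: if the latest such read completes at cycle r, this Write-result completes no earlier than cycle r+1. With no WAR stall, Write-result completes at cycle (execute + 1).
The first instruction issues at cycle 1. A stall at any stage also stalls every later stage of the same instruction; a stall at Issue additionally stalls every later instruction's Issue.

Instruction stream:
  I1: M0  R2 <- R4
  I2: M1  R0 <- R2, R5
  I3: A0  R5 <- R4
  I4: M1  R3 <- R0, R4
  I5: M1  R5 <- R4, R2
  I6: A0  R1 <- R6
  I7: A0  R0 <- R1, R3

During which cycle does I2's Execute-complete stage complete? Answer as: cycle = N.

t=1  I1 dispatched to M0
t=2  I1 operands ready, I2 dispatched to M1
t=3  I3 dispatched to A0
t=4  I3 operands ready
t=5  I3 complete
t=7  I1 complete
t=8  R2←I1
t=9  I2 operands ready
t=10  R5←I3
t=14  I2 complete
t=15  R0←I2
t=16  I4 dispatched to M1
t=17  I4 operands ready
t=22  I4 complete
t=23  R3←I4
t=24  I5 dispatched to M1
t=25  I5 operands ready, I6 dispatched to A0
t=26  I6 operands ready
t=27  I6 complete
t=28  R1←I6
t=29  I7 dispatched to A0
t=30  I5 complete, I7 operands ready
t=31  R5←I5, I7 complete
t=32  R0←I7

cycle = 14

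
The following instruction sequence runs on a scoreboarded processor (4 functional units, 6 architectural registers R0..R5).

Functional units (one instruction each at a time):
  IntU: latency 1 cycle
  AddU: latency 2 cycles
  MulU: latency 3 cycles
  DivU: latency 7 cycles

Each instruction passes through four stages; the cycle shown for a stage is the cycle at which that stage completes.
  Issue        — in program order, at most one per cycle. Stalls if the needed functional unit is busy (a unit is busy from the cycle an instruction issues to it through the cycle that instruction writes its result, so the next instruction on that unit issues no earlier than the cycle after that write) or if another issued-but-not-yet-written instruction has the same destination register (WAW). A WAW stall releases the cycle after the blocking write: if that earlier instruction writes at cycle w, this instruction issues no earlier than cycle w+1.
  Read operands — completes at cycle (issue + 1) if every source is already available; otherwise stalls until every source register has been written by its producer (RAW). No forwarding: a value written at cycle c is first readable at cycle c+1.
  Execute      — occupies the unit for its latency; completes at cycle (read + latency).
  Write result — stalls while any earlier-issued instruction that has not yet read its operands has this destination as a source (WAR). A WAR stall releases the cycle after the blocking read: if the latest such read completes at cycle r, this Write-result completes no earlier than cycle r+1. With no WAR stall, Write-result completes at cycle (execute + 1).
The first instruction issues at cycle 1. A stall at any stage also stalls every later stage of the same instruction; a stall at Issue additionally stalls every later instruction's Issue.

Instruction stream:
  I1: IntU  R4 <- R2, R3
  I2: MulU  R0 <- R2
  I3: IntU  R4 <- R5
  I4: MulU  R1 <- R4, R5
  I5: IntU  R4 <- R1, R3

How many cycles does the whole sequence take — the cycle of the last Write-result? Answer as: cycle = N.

cycle = 16

t=1  I1→IntU
t=2  I1 RO | I2→MulU
t=3  I1 EX | I2 RO
t=4  I1 WR R4
t=5  I3→IntU
t=6  I2 EX | I3 RO
t=7  I2 WR R0 | I3 EX
t=8  I3 WR R4 | I4→MulU
t=9  I4 RO | I5→IntU
t=12  I4 EX
t=13  I4 WR R1
t=14  I5 RO
t=15  I5 EX
t=16  I5 WR R4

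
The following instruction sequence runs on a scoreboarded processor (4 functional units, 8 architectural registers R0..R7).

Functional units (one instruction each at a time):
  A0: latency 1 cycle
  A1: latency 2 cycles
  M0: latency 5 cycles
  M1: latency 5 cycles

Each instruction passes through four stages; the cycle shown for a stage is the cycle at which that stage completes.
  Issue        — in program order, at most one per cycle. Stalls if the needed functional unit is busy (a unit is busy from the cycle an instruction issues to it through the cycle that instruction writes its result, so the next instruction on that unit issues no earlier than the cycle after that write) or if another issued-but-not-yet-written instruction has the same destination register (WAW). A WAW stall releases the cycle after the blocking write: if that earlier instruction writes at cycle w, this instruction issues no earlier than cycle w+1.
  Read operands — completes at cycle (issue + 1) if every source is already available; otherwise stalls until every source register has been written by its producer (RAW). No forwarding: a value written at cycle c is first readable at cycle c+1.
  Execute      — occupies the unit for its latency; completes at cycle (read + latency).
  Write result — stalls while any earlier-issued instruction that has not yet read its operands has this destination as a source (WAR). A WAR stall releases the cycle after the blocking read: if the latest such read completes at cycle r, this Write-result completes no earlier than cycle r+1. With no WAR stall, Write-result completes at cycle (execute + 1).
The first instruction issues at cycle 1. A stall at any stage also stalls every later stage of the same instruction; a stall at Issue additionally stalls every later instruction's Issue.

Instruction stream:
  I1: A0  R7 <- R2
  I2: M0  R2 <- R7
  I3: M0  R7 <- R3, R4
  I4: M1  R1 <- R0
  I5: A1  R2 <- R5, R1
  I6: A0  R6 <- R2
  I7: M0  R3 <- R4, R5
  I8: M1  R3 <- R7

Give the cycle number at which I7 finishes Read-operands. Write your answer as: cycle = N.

[1] I1→A0
[2] I1 RO, I2→M0
[3] I1 EX
[4] I1 WR R7
[5] I2 RO
[10] I2 EX
[11] I2 WR R2
[12] I3→M0
[13] I3 RO, I4→M1
[14] I4 RO, I5→A1
[15] I6→A0
[18] I3 EX
[19] I3 WR R7, I4 EX
[20] I4 WR R1, I7→M0
[21] I5 RO, I7 RO
[23] I5 EX
[24] I5 WR R2
[25] I6 RO
[26] I6 EX, I7 EX
[27] I6 WR R6, I7 WR R3
[28] I8→M1
[29] I8 RO
[34] I8 EX
[35] I8 WR R3

cycle = 21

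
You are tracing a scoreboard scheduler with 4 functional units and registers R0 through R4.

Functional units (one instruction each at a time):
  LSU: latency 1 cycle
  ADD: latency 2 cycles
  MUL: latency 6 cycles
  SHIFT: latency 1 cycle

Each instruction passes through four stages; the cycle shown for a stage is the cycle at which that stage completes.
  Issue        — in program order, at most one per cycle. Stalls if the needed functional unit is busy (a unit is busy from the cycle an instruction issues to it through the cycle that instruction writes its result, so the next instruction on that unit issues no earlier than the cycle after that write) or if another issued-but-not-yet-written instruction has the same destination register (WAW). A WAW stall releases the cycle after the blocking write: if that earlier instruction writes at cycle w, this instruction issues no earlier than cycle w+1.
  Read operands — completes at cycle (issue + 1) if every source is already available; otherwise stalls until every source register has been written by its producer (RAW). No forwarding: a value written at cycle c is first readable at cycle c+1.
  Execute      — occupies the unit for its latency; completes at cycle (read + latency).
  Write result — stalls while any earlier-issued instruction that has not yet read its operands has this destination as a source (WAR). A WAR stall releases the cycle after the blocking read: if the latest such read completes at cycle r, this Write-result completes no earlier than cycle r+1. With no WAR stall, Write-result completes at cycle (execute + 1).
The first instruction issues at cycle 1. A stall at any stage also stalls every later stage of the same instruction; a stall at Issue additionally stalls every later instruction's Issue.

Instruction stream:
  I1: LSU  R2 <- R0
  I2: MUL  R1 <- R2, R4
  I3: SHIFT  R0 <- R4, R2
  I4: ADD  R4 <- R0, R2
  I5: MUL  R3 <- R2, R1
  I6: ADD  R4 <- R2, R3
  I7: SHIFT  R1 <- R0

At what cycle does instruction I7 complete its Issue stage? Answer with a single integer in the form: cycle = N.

t=1  I1→LSU
t=2  I1 RO; I2→MUL
t=3  I1 EX; I3→SHIFT
t=4  I1 WR R2; I4→ADD
t=5  I2 RO; I3 RO
t=6  I3 EX
t=7  I3 WR R0
t=8  I4 RO
t=10  I4 EX
t=11  I2 EX; I4 WR R4
t=12  I2 WR R1
t=13  I5→MUL
t=14  I5 RO; I6→ADD
t=15  I7→SHIFT
t=16  I7 RO
t=17  I7 EX
t=18  I7 WR R1
t=20  I5 EX
t=21  I5 WR R3
t=22  I6 RO
t=24  I6 EX
t=25  I6 WR R4

cycle = 15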